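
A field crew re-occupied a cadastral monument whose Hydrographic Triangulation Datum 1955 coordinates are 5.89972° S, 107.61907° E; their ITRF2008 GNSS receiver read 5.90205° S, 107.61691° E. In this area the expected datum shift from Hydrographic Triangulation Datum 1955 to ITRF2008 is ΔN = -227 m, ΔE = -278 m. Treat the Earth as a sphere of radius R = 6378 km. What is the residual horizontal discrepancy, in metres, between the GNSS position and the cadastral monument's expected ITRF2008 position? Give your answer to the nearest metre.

Observed coordinate differences: Δφ = -0.00233°, Δλ = -0.00216°.
Converting to metres (1° lat = 111317 m, cos φ = 0.994703): observed ΔN = -259.4 m, observed ΔE = -239.2 m.
Subtracting the expected shift leaves a residual of -259.4 − (-227) = -32.4 m north and -239.2 − (-278) = 38.8 m east.
Residual distance = √((-32.4)² + 38.8²) = 50.6 m.

51 m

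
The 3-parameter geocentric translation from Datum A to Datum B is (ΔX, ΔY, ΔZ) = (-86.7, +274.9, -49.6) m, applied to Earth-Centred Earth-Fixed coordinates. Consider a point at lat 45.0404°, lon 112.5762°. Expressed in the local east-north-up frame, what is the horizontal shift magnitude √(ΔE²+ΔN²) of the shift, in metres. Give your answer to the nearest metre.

240 m

At φ = 45.0404°, λ = 112.5762°: sin φ = 0.707605, cos φ = 0.706608, sin λ = 0.923370, cos λ = -0.383912.
ΔE = −sin λ·ΔX + cos λ·ΔY = −(0.923370)·(-86.7) + (-0.383912)·(274.9) = -25.48 m.
ΔN = −sin φ cos λ·ΔX − sin φ sin λ·ΔY + cos φ·ΔZ = −(0.707605)(-0.383912)(-86.7) − (0.707605)(0.923370)(274.9) + (0.706608)(-49.6) = -238.22 m.
Horizontal magnitude = √(ΔE² + ΔN²) = √((-25.48)² + (-238.22)²) = 239.57 m.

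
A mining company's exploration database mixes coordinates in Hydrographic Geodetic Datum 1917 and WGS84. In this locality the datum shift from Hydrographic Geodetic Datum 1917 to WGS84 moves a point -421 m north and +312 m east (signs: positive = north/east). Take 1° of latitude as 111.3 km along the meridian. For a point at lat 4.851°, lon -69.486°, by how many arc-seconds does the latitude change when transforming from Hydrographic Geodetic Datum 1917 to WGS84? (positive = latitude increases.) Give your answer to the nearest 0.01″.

Δφ = -13.62″

1° of latitude = 111.3 km, so Δφ = -421.0 / 111300 = -0.0037826° = -13.617″.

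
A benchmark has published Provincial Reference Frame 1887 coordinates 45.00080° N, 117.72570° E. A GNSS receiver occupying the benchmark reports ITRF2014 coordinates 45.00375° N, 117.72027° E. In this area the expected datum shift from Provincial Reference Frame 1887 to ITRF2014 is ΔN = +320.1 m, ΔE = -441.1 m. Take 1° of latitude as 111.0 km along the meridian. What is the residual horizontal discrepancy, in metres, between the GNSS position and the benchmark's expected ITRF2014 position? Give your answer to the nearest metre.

Observed coordinate differences: Δφ = +0.00295°, Δλ = -0.00543°.
Converting to metres (1° lat = 111000 m, cos φ = 0.707097): observed ΔN = 327.4 m, observed ΔE = -426.2 m.
Subtracting the expected shift leaves a residual of 327.4 − (320.1) = 7.3 m north and -426.2 − (-441.1) = 14.9 m east.
Residual distance = √(7.3² + 14.9²) = 16.6 m.

17 m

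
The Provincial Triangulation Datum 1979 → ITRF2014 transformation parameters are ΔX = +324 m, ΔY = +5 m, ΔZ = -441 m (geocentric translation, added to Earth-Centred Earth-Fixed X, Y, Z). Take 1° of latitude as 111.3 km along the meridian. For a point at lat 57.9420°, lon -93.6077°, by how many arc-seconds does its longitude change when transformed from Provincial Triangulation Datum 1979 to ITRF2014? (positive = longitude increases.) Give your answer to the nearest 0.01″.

sin φ = 0.847511, cos φ = 0.530777, sin λ = -0.998018, cos λ = -0.062925.
East component: ΔE = −sin λ·ΔX + cos λ·ΔY = −(-0.998018)(324) + (-0.062925)(5) = 323.04 m.
1° of latitude spans 111300 m; at latitude φ, 1° of longitude spans that × cos φ = 59075.5 m, so Δλ = 323.04 / 59075.5 × 3600 = 19.686″.

Δλ = 19.69″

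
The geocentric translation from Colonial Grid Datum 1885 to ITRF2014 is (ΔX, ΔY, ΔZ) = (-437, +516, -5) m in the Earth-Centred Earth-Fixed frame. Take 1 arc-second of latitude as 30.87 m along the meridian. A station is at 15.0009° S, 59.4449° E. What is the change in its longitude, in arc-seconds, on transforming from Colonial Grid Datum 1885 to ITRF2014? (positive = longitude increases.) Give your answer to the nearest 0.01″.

Δλ = 21.42″

sin φ = -0.258834, cos φ = 0.965922, sin λ = 0.861141, cos λ = 0.508367.
East component: ΔE = −sin λ·ΔX + cos λ·ΔY = −(0.861141)(-437) + (0.508367)(516) = 638.64 m.
1° of latitude spans 3600 × 30.87 = 111132 m; at latitude φ, 1° of longitude spans that × cos φ = 107344.8 m, so Δλ = 638.64 / 107344.8 × 3600 = 21.418″.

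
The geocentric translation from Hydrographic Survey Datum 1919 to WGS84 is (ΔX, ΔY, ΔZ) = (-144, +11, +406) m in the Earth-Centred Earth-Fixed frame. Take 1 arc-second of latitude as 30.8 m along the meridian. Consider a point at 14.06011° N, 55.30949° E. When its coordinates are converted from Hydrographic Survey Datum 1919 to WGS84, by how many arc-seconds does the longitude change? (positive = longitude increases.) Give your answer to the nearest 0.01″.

sin φ = 0.242940, cos φ = 0.970041, sin λ = 0.822238, cos λ = 0.569143.
East component: ΔE = −sin λ·ΔX + cos λ·ΔY = −(0.822238)(-144) + (0.569143)(11) = 124.66 m.
1° of latitude spans 3600 × 30.80 = 110880 m; at latitude φ, 1° of longitude spans that × cos φ = 107558.2 m, so Δλ = 124.66 / 107558.2 × 3600 = 4.172″.

Δλ = 4.17″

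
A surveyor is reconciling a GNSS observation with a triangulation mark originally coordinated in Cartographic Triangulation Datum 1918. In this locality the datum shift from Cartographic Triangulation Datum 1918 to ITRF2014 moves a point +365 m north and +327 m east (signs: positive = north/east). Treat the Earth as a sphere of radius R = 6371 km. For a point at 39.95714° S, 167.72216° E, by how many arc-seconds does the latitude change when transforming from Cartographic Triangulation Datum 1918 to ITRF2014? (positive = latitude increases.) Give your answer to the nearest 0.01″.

Δφ = 11.82″

On a sphere of radius R, 1 rad of latitude = R, so Δφ = ΔN / R = 365.0 / 6371000 = 5.7291e-05 rad = 11.817″.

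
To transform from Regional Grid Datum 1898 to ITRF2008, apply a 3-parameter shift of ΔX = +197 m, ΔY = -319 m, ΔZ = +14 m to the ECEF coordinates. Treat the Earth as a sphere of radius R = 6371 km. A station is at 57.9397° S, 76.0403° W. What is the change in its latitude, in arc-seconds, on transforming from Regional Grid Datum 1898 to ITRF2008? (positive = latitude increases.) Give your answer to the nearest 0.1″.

sin φ = -0.847490, cos φ = 0.530811, sin λ = -0.970466, cos λ = 0.241239.
North component: ΔN = −sin φ cos λ·ΔX − sin φ sin λ·ΔY + cos φ·ΔZ = −(-0.847490)(0.241239)(197) − (-0.847490)(-0.970466)(-319) + (0.530811)(14) = 310.07 m.
1° of latitude spans πR/180 = 111195 m, so Δφ = 310.07 / 111195 × 3600 = 10.039″.

Δφ = 10.0″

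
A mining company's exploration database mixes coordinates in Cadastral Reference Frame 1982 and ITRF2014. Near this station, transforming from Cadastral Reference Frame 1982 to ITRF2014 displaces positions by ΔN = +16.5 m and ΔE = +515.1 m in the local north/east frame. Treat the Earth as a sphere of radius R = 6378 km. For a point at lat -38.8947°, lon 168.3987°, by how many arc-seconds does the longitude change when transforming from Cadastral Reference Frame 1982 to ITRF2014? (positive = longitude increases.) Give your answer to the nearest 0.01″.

At latitude -38.8947°, cos φ = 0.778301.
One radian of longitude at latitude φ spans R cos φ, so Δλ = ΔE / (R cos φ) = 515.1 / (6378000 × 0.778301) = 1.0377e-04 rad = 21.403″.

Δλ = 21.40″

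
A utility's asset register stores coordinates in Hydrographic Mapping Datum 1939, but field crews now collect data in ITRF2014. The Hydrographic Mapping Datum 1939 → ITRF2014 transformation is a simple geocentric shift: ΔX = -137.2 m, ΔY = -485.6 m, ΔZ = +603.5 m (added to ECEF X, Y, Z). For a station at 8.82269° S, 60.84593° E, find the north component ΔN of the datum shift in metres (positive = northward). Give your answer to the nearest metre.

The local north axis is (−sin φ cos λ, −sin φ sin λ, cos φ), giving ΔN = -10.251 − 65.044 + 596.359 = 521.06 m.

ΔN = 521 m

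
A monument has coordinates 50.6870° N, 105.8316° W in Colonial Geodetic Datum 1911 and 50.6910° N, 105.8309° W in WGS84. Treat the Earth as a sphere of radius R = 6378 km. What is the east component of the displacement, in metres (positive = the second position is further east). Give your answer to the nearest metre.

Δφ = 50.6910° − 50.6870° = +0.0040°; Δλ = -105.8309° − -105.8316° = +0.0007°.
1° along a meridian = πR/180 = 111317 m.
ΔN = Δφ × 111317 = 445.3 m; ΔE = Δλ × 111317 × cos(50.6870°) = +0.0007 × 111317 × 0.633556 = 49.4 m.

ΔE = 49 m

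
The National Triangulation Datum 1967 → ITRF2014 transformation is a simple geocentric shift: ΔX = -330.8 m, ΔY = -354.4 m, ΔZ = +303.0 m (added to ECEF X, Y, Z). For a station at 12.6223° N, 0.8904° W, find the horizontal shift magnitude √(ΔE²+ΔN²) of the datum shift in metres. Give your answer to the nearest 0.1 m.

At φ = 12.6223°, λ = -0.8904°: sin φ = 0.218523, cos φ = 0.975832, sin λ = -0.015540, cos λ = 0.999879.
ΔE = −sin λ·ΔX + cos λ·ΔY = −(-0.015540)·(-330.8) + (0.999879)·(-354.4) = -359.50 m.
ΔN = −sin φ cos λ·ΔX − sin φ sin λ·ΔY + cos φ·ΔZ = −(0.218523)(0.999879)(-330.8) − (0.218523)(-0.015540)(-354.4) + (0.975832)(303.0) = 366.75 m.
Horizontal magnitude = √(ΔE² + ΔN²) = √((-359.50)² + 366.75²) = 513.56 m.

513.6 m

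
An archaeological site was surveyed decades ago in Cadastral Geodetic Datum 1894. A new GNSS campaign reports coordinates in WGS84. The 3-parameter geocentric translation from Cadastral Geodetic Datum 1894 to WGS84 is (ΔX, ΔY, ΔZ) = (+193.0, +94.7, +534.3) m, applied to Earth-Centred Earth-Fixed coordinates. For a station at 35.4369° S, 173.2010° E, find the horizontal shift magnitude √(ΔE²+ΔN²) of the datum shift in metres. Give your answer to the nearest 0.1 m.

350.8 m

At φ = -35.4369°, λ = 173.2010°: sin φ = -0.579806, cos φ = 0.814755, sin λ = 0.118387, cos λ = -0.992968.
ΔE = −sin λ·ΔX + cos λ·ΔY = −(0.118387)·(193.0) + (-0.992968)·(94.7) = -116.88 m.
ΔN = −sin φ cos λ·ΔX − sin φ sin λ·ΔY + cos φ·ΔZ = −(-0.579806)(-0.992968)(193.0) − (-0.579806)(0.118387)(94.7) + (0.814755)(534.3) = 330.71 m.
Horizontal magnitude = √(ΔE² + ΔN²) = √((-116.88)² + 330.71²) = 350.76 m.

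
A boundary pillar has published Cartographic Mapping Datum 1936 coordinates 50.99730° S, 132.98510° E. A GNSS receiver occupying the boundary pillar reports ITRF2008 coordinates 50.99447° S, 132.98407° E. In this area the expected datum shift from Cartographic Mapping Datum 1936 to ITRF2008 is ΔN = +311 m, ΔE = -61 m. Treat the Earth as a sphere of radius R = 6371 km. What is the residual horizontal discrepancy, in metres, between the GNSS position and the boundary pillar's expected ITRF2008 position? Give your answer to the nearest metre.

12 m

Observed coordinate differences: Δφ = +0.00283°, Δλ = -0.00103°.
Converting to metres (1° lat = 111195 m, cos φ = 0.629357): observed ΔN = 314.7 m, observed ΔE = -72.1 m.
Subtracting the expected shift leaves a residual of 314.7 − (311) = 3.7 m north and -72.1 − (-61) = -11.1 m east.
Residual distance = √(3.7² + (-11.1)²) = 11.7 m.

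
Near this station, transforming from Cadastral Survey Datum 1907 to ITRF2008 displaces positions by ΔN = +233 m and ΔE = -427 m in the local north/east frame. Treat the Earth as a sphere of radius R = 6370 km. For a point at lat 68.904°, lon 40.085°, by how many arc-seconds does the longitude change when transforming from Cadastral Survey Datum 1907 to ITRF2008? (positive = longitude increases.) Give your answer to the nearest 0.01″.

At latitude 68.904°, cos φ = 0.359932.
One radian of longitude at latitude φ spans R cos φ, so Δλ = ΔE / (R cos φ) = -427.0 / (6370000 × 0.359932) = -1.8624e-04 rad = -38.414″.

Δλ = -38.41″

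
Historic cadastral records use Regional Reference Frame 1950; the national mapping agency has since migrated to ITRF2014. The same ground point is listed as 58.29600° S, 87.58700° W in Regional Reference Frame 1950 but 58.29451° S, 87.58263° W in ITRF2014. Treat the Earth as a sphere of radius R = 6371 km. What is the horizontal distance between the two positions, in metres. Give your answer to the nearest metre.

Δφ = -58.29451° − -58.29600° = +0.00149°; Δλ = -87.58263° − -87.58700° = +0.00437°.
1° along a meridian = πR/180 = 111195 m.
ΔN = Δφ × 111195 = 165.7 m; ΔE = Δλ × 111195 × cos(-58.29600°) = +0.00437 × 111195 × 0.525531 = 255.4 m.
Distance = √(ΔE² + ΔN²) = √(255.4² + 165.7²) = 304.4 m.

304 m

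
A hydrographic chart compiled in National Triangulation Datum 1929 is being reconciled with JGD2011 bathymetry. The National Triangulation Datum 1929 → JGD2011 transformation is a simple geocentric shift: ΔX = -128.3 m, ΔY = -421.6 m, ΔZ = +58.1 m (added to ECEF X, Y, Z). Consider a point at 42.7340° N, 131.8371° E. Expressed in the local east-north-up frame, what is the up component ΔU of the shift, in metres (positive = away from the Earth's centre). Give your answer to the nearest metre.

ΔU = -128 m

The local up (radial) axis is (cos φ cos λ, cos φ sin λ, sin φ), giving ΔU = 62.858 − 230.718 + 39.426 = -128.43 m.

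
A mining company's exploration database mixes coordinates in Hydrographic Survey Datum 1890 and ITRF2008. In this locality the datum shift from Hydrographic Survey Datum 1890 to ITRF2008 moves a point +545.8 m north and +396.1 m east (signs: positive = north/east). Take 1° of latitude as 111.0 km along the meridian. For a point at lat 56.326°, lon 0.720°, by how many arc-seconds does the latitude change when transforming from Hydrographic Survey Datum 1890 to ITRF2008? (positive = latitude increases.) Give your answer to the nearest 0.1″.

Δφ = 17.7″

1° of latitude = 111.0 km, so Δφ = 545.8 / 111000 = 0.0049171° = 17.702″.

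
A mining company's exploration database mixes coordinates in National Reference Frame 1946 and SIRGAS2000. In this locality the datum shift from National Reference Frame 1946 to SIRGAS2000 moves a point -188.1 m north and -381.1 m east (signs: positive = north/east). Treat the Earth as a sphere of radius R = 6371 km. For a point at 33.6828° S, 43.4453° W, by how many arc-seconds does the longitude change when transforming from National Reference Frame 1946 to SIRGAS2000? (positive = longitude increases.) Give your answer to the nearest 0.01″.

Δλ = -14.83″

At latitude -33.6828°, cos φ = 0.832121.
One radian of longitude at latitude φ spans R cos φ, so Δλ = ΔE / (R cos φ) = -381.1 / (6371000 × 0.832121) = -7.1886e-05 rad = -14.828″.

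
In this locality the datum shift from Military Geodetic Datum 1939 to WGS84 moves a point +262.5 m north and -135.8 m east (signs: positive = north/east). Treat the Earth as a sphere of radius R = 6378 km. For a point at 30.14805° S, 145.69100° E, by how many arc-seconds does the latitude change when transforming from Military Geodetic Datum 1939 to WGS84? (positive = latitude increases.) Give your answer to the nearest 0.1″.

On a sphere of radius R, 1 rad of latitude = R, so Δφ = ΔN / R = 262.5 / 6378000 = 4.1157e-05 rad = 8.489″.

Δφ = 8.5″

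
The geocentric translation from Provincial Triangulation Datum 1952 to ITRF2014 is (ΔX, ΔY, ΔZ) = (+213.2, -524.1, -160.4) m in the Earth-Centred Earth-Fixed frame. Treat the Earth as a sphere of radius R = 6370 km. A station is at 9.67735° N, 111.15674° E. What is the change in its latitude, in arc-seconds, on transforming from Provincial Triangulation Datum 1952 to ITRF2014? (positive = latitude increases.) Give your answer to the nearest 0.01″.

sin φ = 0.168100, cos φ = 0.985770, sin λ = 0.932597, cos λ = -0.360921.
North component: ΔN = −sin φ cos λ·ΔX − sin φ sin λ·ΔY + cos φ·ΔZ = −(0.168100)(-0.360921)(213.2) − (0.168100)(0.932597)(-524.1) + (0.985770)(-160.4) = -63.02 m.
1° of latitude spans πR/180 = 111177 m, so Δφ = -63.02 / 111177 × 3600 = -2.041″.

Δφ = -2.04″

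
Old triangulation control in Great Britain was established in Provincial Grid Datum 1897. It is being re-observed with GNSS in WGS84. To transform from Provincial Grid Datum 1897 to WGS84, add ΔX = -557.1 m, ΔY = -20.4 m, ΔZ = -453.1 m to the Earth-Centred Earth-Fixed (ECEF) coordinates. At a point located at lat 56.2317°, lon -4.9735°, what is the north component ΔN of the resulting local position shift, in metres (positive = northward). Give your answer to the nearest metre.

ΔN = 208 m

At φ = 56.2317°, λ = -4.9735°: sin φ = 0.831292, cos φ = 0.555836, sin λ = -0.086695, cos λ = 0.996235.
ΔN = −sin φ cos λ·ΔX − sin φ sin λ·ΔY + cos φ·ΔZ = −(0.831292)(0.996235)(-557.1) − (0.831292)(-0.086695)(-20.4) + (0.555836)(-453.1) = 208.05 m.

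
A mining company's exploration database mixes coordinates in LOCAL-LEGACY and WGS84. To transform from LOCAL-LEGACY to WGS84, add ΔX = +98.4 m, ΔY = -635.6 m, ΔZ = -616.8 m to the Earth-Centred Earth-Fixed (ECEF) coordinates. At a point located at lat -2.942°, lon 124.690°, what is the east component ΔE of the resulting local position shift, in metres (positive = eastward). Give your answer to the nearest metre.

ΔE = 281 m

The local east axis at (φ, λ) is (−sin λ, cos λ, 0), so ΔE = −sin(124.690°)·98.4 + cos(124.690°)·(-635.6) = 280.83 m.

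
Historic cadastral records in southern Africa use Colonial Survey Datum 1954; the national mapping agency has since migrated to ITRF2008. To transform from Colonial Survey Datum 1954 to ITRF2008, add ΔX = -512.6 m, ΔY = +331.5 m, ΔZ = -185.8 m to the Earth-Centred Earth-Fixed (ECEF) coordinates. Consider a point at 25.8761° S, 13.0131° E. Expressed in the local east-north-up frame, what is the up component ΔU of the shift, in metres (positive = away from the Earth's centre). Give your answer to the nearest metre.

At φ = -25.8761°, λ = 13.0131°: sin φ = -0.436427, cos φ = 0.899740, sin λ = 0.225174, cos λ = 0.974319.
ΔU = cos φ cos λ·ΔX + cos φ sin λ·ΔY + sin φ·ΔZ = (0.899740)(0.974319)(-512.6) + (0.899740)(0.225174)(331.5) + (-0.436427)(-185.8) = -301.11 m.

ΔU = -301 m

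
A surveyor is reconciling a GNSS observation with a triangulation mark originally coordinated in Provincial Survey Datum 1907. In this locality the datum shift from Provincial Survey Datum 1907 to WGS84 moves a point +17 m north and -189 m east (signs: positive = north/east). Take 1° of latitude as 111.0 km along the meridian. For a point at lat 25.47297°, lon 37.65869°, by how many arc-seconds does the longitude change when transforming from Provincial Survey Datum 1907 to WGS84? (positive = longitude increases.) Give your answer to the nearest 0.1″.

At latitude 25.47297°, cos φ = 0.902788.
1° of longitude at this latitude = 111.0 × cos φ = 100.21 km, so Δλ = -189.0 / 100209.5 = -0.0018860° = -6.790″.

Δλ = -6.8″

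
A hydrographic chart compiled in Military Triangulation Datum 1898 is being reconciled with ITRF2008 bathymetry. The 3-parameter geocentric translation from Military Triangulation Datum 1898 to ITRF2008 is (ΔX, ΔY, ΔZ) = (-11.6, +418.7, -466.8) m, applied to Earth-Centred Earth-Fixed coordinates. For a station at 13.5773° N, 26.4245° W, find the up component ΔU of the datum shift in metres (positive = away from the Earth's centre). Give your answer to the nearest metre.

ΔU = -301 m

At φ = 13.5773°, λ = -26.4245°: sin φ = 0.234757, cos φ = 0.972054, sin λ = -0.445018, cos λ = 0.895522.
ΔU = cos φ cos λ·ΔX + cos φ sin λ·ΔY + sin φ·ΔZ = (0.972054)(0.895522)(-11.6) + (0.972054)(-0.445018)(418.7) + (0.234757)(-466.8) = -300.80 m.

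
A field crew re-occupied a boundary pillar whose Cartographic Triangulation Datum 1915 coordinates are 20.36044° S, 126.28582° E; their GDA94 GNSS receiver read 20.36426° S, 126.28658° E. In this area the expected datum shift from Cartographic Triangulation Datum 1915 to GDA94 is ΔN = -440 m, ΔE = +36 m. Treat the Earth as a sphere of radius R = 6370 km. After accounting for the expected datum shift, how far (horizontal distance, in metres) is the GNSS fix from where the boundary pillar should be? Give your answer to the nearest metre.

Observed coordinate differences: Δφ = -0.00382°, Δλ = +0.00076°.
Converting to metres (1° lat = 111177 m, cos φ = 0.937522): observed ΔN = -424.7 m, observed ΔE = 79.2 m.
Subtracting the expected shift leaves a residual of -424.7 − (-440) = 15.3 m north and 79.2 − (36) = 43.2 m east.
Residual distance = √(15.3² + 43.2²) = 45.8 m.

46 m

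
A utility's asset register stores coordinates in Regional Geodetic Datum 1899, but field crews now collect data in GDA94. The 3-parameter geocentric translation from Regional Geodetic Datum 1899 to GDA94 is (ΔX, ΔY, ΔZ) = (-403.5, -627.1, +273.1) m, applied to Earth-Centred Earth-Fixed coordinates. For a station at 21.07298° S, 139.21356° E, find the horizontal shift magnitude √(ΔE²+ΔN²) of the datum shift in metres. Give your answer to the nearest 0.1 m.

At φ = -21.07298°, λ = 139.21356°: sin φ = -0.359557, cos φ = 0.933123, sin λ = 0.653241, cos λ = -0.757150.
ΔE = −sin λ·ΔX + cos λ·ΔY = −(0.653241)·(-403.5) + (-0.757150)·(-627.1) = 738.39 m.
ΔN = −sin φ cos λ·ΔX − sin φ sin λ·ΔY + cos φ·ΔZ = −(-0.359557)(-0.757150)(-403.5) − (-0.359557)(0.653241)(-627.1) + (0.933123)(273.1) = 217.39 m.
Horizontal magnitude = √(ΔE² + ΔN²) = √(738.39² + 217.39²) = 769.73 m.

769.7 m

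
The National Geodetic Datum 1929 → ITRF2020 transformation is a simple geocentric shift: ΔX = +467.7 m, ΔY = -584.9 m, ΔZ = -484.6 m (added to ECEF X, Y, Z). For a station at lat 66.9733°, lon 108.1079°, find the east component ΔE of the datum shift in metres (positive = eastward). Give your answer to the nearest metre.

At φ = 66.9733°, λ = 108.1079°: sin φ = 0.920323, cos φ = 0.391160, sin λ = 0.950473, cos λ = -0.310807.
ΔE = −sin λ·ΔX + cos λ·ΔY = −(0.950473)·(467.7) + (-0.310807)·(-584.9) = -262.74 m.

ΔE = -263 m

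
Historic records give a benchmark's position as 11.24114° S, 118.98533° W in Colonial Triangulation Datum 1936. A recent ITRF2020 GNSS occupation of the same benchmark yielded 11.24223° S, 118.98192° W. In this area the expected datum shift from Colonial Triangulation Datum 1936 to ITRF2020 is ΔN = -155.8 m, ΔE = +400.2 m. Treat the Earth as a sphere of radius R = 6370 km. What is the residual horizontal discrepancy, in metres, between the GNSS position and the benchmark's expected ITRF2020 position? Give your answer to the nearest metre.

Observed coordinate differences: Δφ = -0.00109°, Δλ = +0.00341°.
Converting to metres (1° lat = 111177 m, cos φ = 0.980815): observed ΔN = -121.2 m, observed ΔE = 371.8 m.
Subtracting the expected shift leaves a residual of -121.2 − (-155.8) = 34.6 m north and 371.8 − (400.2) = -28.4 m east.
Residual distance = √(34.6² + (-28.4)²) = 44.7 m.

45 m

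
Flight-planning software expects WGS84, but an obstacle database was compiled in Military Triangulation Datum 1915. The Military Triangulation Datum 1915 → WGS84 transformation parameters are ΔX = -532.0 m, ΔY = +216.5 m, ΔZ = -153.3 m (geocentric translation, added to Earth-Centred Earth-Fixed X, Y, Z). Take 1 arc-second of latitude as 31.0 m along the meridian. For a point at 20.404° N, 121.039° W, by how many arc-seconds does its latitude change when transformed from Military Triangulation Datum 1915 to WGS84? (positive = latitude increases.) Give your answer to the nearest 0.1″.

sin φ = 0.348637, cos φ = 0.937258, sin λ = -0.856817, cos λ = -0.515621.
North component: ΔN = −sin φ cos λ·ΔX − sin φ sin λ·ΔY + cos φ·ΔZ = −(0.348637)(-0.515621)(-532.0) − (0.348637)(-0.856817)(216.5) + (0.937258)(-153.3) = -174.64 m.
1° of latitude spans 3600 × 31.00 = 111600 m, so Δφ = -174.64 / 111600 × 3600 = -5.634″.

Δφ = -5.6″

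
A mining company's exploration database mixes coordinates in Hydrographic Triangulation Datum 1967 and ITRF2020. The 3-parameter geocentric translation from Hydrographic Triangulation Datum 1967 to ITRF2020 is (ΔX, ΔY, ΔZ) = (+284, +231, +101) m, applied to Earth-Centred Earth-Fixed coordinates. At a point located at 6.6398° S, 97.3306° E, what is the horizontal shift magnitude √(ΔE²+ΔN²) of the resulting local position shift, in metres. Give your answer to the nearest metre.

At φ = -6.6398°, λ = 97.3306°: sin φ = -0.115627, cos φ = 0.993293, sin λ = 0.991826, cos λ = -0.127594.
ΔE = −sin λ·ΔX + cos λ·ΔY = −(0.991826)·(284) + (-0.127594)·(231) = -311.15 m.
ΔN = −sin φ cos λ·ΔX − sin φ sin λ·ΔY + cos φ·ΔZ = −(-0.115627)(-0.127594)(284) − (-0.115627)(0.991826)(231) + (0.993293)(101) = 122.62 m.
Horizontal magnitude = √(ΔE² + ΔN²) = √((-311.15)² + 122.62²) = 334.44 m.

334 m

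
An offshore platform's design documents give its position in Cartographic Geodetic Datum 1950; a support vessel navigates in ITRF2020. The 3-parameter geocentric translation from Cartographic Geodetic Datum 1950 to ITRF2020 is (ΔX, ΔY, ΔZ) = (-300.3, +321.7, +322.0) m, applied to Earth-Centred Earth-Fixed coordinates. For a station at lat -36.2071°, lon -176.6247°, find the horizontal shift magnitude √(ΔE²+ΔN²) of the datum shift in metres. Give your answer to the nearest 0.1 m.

The local east axis at (φ, λ) is (−sin λ, cos λ, 0), so ΔE = −sin(-176.6247°)·(-300.3) + cos(-176.6247°)·321.7 = -338.82 m.
The local north axis is (−sin φ cos λ, −sin φ sin λ, cos φ), giving ΔN = 177.081 − 11.188 + 259.818 = 425.71 m.
Horizontal magnitude = √(ΔE² + ΔN²) = √((-338.82)² + 425.71²) = 544.09 m.

544.1 m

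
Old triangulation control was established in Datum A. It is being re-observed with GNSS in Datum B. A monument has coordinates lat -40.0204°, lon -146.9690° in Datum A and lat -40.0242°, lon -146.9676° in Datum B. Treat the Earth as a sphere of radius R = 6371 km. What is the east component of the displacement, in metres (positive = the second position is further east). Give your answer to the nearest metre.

Δφ = -40.0242° − -40.0204° = -0.0038°; Δλ = -146.9676° − -146.9690° = +0.0014°.
1° along a meridian = πR/180 = 111195 m.
ΔN = Δφ × 111195 = -422.5 m; ΔE = Δλ × 111195 × cos(-40.0204°) = +0.0014 × 111195 × 0.765816 = 119.2 m.

ΔE = 119 m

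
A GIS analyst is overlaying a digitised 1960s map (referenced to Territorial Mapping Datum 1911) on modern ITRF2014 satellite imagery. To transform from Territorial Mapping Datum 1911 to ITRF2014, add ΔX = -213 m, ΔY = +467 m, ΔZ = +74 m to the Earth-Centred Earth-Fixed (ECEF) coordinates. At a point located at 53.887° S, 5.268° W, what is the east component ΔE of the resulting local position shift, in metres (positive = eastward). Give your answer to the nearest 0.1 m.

At φ = -53.887°, λ = -5.268°: sin φ = -0.807856, cos φ = 0.589380, sin λ = -0.091814, cos λ = 0.995776.
ΔE = −sin λ·ΔX + cos λ·ΔY = −(-0.091814)·(-213) + (0.995776)·(467) = 445.47 m.

ΔE = 445.5 m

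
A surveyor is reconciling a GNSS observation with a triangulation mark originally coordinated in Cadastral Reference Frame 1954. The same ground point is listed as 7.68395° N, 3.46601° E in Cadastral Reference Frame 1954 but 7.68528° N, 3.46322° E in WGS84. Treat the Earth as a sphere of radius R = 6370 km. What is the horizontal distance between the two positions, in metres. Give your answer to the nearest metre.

341 m

Δφ = 7.68528° − 7.68395° = +0.00133°; Δλ = 3.46322° − 3.46601° = -0.00279°.
1° along a meridian = πR/180 = 111177 m.
ΔN = Δφ × 111177 = 147.9 m; ΔE = Δλ × 111177 × cos(7.68395°) = -0.00279 × 111177 × 0.991021 = -307.4 m.
Distance = √(ΔE² + ΔN²) = √((-307.4)² + 147.9²) = 341.1 m.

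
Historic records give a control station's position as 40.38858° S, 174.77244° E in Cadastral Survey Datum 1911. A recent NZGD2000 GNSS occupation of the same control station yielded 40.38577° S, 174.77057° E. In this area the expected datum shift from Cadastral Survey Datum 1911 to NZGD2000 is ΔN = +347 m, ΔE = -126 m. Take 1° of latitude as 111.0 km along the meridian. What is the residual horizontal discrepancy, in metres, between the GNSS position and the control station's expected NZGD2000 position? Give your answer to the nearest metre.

48 m

Observed coordinate differences: Δφ = +0.00281°, Δλ = -0.00187°.
Converting to metres (1° lat = 111000 m, cos φ = 0.761667): observed ΔN = 311.9 m, observed ΔE = -158.1 m.
Subtracting the expected shift leaves a residual of 311.9 − (347) = -35.1 m north and -158.1 − (-126) = -32.1 m east.
Residual distance = √((-35.1)² + (-32.1)²) = 47.6 m.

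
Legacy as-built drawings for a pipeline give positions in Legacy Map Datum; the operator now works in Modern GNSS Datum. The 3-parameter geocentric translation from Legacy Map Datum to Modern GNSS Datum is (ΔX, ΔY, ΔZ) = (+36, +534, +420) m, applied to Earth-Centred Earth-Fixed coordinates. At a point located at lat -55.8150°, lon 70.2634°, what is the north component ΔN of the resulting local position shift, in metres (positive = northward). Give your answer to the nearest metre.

ΔN = 662 m

At φ = -55.8150°, λ = 70.2634°: sin φ = -0.827228, cos φ = 0.561867, sin λ = 0.941255, cos λ = 0.337697.
ΔN = −sin φ cos λ·ΔX − sin φ sin λ·ΔY + cos φ·ΔZ = −(-0.827228)(0.337697)(36) − (-0.827228)(0.941255)(534) + (0.561867)(420) = 661.83 m.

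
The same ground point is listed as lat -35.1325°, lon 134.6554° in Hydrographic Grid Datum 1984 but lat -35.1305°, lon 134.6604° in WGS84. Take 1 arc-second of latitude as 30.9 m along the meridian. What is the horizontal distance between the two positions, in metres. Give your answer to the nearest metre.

506 m

Δφ = -35.1305° − -35.1325° = +0.0020°; Δλ = 134.6604° − 134.6554° = +0.0050°.
1° of latitude = 3600 × 30.90 = 111240 m.
ΔN = Δφ × 111240 = 222.5 m; ΔE = Δλ × 111240 × cos(-35.1325°) = +0.0050 × 111240 × 0.817823 = 454.9 m.
Distance = √(ΔE² + ΔN²) = √(454.9² + 222.5²) = 506.4 m.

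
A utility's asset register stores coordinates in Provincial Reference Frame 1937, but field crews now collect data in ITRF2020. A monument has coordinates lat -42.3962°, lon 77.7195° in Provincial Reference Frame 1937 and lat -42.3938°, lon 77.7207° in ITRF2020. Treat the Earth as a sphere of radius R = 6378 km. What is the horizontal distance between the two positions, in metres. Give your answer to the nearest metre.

Δφ = -42.3938° − -42.3962° = +0.0024°; Δλ = 77.7207° − 77.7195° = +0.0012°.
1° along a meridian = πR/180 = 111317 m.
ΔN = Δφ × 111317 = 267.2 m; ΔE = Δλ × 111317 × cos(-42.3962°) = +0.0012 × 111317 × 0.738500 = 98.6 m.
Distance = √(ΔE² + ΔN²) = √(98.6² + 267.2²) = 284.8 m.

285 m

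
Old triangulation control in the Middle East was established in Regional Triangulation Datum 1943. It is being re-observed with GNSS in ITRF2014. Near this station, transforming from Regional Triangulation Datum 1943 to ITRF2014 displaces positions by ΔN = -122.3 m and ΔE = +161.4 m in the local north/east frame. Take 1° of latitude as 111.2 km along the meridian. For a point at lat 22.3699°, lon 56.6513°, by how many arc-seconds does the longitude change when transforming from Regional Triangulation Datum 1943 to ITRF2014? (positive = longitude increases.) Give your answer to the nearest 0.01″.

Δλ = 5.65″

At latitude 22.3699°, cos φ = 0.924746.
1° of longitude at this latitude = 111.2 × cos φ = 102.83 km, so Δλ = 161.4 / 102831.8 = 0.0015696° = 5.650″.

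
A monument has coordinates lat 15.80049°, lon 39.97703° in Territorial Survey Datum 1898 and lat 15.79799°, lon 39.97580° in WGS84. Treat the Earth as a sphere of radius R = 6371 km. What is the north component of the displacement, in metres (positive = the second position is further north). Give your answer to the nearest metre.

Δφ = 15.79799° − 15.80049° = -0.00250°; Δλ = 39.97580° − 39.97703° = -0.00123°.
1° along a meridian = πR/180 = 111195 m.
ΔN = Δφ × 111195 = -278.0 m; ΔE = Δλ × 111195 × cos(15.80049°) = -0.00123 × 111195 × 0.962216 = -131.6 m.

ΔN = -278 m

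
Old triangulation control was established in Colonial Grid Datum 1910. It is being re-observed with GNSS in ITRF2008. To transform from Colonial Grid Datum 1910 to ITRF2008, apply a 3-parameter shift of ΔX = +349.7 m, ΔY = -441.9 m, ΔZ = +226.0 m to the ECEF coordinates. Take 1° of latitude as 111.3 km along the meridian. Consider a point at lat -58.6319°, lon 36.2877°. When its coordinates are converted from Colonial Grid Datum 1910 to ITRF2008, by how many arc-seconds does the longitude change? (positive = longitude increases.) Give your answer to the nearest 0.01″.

sin φ = -0.853841, cos φ = 0.520534, sin λ = 0.591840, cos λ = 0.806055.
East component: ΔE = −sin λ·ΔX + cos λ·ΔY = −(0.591840)(349.7) + (0.806055)(-441.9) = -563.16 m.
1° of latitude spans 111300 m; at latitude φ, 1° of longitude spans that × cos φ = 57935.5 m, so Δλ = -563.16 / 57935.5 × 3600 = -34.994″.

Δλ = -34.99″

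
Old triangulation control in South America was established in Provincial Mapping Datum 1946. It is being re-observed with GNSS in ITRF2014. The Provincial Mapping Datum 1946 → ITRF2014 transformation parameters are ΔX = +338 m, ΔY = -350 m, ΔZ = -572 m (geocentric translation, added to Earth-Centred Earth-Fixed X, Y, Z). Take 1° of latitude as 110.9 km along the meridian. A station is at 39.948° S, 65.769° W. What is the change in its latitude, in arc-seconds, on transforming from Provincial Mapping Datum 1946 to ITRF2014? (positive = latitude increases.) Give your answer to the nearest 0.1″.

Δφ = -4.7″

sin φ = -0.642092, cos φ = 0.766628, sin λ = -0.911898, cos λ = 0.410416.
North component: ΔN = −sin φ cos λ·ΔX − sin φ sin λ·ΔY + cos φ·ΔZ = −(-0.642092)(0.410416)(338) − (-0.642092)(-0.911898)(-350) + (0.766628)(-572) = -144.51 m.
1° of latitude spans 110900 m, so Δφ = -144.51 / 110900 × 3600 = -4.691″.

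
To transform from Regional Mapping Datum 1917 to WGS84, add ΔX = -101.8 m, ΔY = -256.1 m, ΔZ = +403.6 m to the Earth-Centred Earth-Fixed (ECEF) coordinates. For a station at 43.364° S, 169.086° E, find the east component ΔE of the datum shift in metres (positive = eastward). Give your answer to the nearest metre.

ΔE = 271 m

The local east axis at (φ, λ) is (−sin λ, cos λ, 0), so ΔE = −sin(169.086°)·(-101.8) + cos(169.086°)·(-256.1) = 270.74 m.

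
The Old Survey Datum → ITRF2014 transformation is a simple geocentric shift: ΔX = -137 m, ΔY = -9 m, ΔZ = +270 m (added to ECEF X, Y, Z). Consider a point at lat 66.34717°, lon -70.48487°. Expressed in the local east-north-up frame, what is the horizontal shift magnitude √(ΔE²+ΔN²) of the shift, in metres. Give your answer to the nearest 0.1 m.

The local east axis at (φ, λ) is (−sin λ, cos λ, 0), so ΔE = −sin(-70.48487°)·(-137) + cos(-70.48487°)·(-9) = -132.14 m.
The local north axis is (−sin φ cos λ, −sin φ sin λ, cos φ), giving ΔN = 41.921 − 7.770 + 108.322 = 142.47 m.
Horizontal magnitude = √(ΔE² + ΔN²) = √((-132.14)² + 142.47²) = 194.32 m.

194.3 m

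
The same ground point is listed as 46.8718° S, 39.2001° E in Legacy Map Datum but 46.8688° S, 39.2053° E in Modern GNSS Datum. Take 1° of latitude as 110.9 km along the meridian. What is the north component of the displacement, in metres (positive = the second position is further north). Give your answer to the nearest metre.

ΔN = 333 m

Δφ = -46.8688° − -46.8718° = +0.0030°; Δλ = 39.2053° − 39.2001° = +0.0052°.
ΔN = Δφ × 110900 = 332.7 m; ΔE = Δλ × 110900 × cos(-46.8718°) = +0.0052 × 110900 × 0.683633 = 394.2 m.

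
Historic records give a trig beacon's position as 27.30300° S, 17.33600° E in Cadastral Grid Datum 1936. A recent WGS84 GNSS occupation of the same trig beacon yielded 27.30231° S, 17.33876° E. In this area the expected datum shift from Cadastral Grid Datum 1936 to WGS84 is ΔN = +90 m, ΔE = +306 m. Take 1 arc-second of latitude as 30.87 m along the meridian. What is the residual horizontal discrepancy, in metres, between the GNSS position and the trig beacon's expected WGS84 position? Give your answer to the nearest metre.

Observed coordinate differences: Δφ = +0.00069°, Δλ = +0.00276°.
Converting to metres (1° lat = 111132 m, cos φ = 0.888593): observed ΔN = 76.7 m, observed ΔE = 272.6 m.
Subtracting the expected shift leaves a residual of 76.7 − (90) = -13.3 m north and 272.6 − (306) = -33.4 m east.
Residual distance = √((-13.3)² + (-33.4)²) = 36.0 m.

36 m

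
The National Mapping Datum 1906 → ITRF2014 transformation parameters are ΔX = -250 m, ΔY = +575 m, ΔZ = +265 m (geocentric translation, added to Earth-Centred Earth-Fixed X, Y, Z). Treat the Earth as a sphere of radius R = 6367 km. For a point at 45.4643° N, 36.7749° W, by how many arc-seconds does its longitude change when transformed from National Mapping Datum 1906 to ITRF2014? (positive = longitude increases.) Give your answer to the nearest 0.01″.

Δλ = 14.36″

sin φ = 0.712814, cos φ = 0.701354, sin λ = -0.598673, cos λ = 0.800994.
East component: ΔE = −sin λ·ΔX + cos λ·ΔY = −(-0.598673)(-250) + (0.800994)(575) = 310.90 m.
1° of latitude spans πR/180 = 111125 m; at latitude φ, 1° of longitude spans that × cos φ = 77938.0 m, so Δλ = 310.90 / 77938.0 × 3600 = 14.361″.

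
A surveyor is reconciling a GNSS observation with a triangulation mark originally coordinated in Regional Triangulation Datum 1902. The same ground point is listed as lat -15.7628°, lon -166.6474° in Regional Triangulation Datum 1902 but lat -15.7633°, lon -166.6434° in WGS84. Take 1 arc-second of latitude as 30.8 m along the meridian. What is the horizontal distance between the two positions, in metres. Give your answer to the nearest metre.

Δφ = -15.7633° − -15.7628° = -0.0005°; Δλ = -166.6434° − -166.6474° = +0.0040°.
1° of latitude = 3600 × 30.80 = 110880 m.
ΔN = Δφ × 110880 = -55.4 m; ΔE = Δλ × 110880 × cos(-15.7628°) = +0.0040 × 110880 × 0.962395 = 426.8 m.
Distance = √(ΔE² + ΔN²) = √(426.8² + (-55.4)²) = 430.4 m.

430 m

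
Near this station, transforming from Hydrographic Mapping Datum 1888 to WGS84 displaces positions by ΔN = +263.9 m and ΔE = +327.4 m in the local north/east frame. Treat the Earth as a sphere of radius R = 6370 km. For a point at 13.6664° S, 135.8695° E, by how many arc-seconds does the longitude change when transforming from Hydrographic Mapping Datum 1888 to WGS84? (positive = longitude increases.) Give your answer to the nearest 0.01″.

At latitude -13.6664°, cos φ = 0.971688.
One radian of longitude at latitude φ spans R cos φ, so Δλ = ΔE / (R cos φ) = 327.4 / (6370000 × 0.971688) = 5.2895e-05 rad = 10.910″.

Δλ = 10.91″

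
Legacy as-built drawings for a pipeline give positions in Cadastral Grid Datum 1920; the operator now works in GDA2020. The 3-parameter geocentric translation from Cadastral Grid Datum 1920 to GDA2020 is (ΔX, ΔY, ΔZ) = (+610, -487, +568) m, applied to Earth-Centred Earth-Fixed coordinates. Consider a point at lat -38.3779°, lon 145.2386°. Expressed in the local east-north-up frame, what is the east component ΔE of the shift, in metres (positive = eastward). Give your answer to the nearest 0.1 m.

The local east axis at (φ, λ) is (−sin λ, cos λ, 0), so ΔE = −sin(145.2386°)·610 + cos(145.2386°)·(-487) = 52.29 m.

ΔE = 52.3 m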